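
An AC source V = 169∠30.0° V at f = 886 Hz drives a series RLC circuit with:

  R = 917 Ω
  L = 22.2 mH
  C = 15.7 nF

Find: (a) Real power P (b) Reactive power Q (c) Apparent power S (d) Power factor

Step 1 — Angular frequency: ω = 2π·f = 2π·886 = 5567 rad/s.
Step 2 — Component impedances:
  R: Z = R = 917 Ω
  L: Z = jωL = j·5567·0.0222 = 0 + j123.6 Ω
  C: Z = 1/(jωC) = -j/(ω·C) = 0 - j1.144e+04 Ω
Step 3 — Series combination: Z_total = R + L + C = 917 - j1.132e+04 Ω = 1.136e+04∠-85.4° Ω.
Step 4 — Source phasor: V = 169∠30.0° V = 146.4 + j84.5 V.
Step 5 — Current: I = V / Z = -0.006376 + j0.01345 A = 0.01488∠115.4° A.
Step 6 — Complex power: S = V·I* = 0.2031 - j2.507 VA.
Step 7 — Real power: P = Re(S) = 0.2031 W.
Step 8 — Reactive power: Q = Im(S) = -2.507 VAR.
Step 9 — Apparent power: |S| = 2.515 VA.
Step 10 — Power factor: PF = P/|S| = 0.08076 (leading).

(a) P = 0.2031 W  (b) Q = -2.507 VAR  (c) S = 2.515 VA  (d) PF = 0.08076 (leading)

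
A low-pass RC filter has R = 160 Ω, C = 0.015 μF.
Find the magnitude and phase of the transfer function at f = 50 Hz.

Step 1 — Angular frequency: ω = 2π·50 = 314.2 rad/s.
Step 2 — Transfer function: H(jω) = 1/(1 + jωRC).
Step 3 — Denominator: 1 + jωRC = 1 + j·314.2·160·1.5e-08 = 1 + j0.000754.
Step 4 — H = 1 - j0.000754.
Step 5 — Magnitude: |H| = 1 (-0.0 dB); phase: φ = -0.0°.

|H| = 1 (-0.0 dB), φ = -0.0°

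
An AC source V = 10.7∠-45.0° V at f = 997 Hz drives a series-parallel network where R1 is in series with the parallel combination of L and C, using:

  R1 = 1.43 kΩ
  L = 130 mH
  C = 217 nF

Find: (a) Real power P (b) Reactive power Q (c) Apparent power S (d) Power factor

Step 1 — Angular frequency: ω = 2π·f = 2π·997 = 6264 rad/s.
Step 2 — Component impedances:
  R1: Z = R = 1430 Ω
  L: Z = jωL = j·6264·0.13 = 0 + j814.4 Ω
  C: Z = 1/(jωC) = -j/(ω·C) = 0 - j735.6 Ω
Step 3 — Parallel branch: L || C = 1/(1/L + 1/C) = 0 - j7610 Ω.
Step 4 — Series with R1: Z_total = R1 + (L || C) = 1430 - j7610 Ω = 7743∠-79.4° Ω.
Step 5 — Source phasor: V = 10.7∠-45.0° V = 7.566 - j7.566 V.
Step 6 — Current: I = V / Z = 0.001141 + j0.0007799 A = 0.001382∠34.4° A.
Step 7 — Complex power: S = V·I* = 0.002731 - j0.01453 VA.
Step 8 — Real power: P = Re(S) = 0.002731 W.
Step 9 — Reactive power: Q = Im(S) = -0.01453 VAR.
Step 10 — Apparent power: |S| = 0.01479 VA.
Step 11 — Power factor: PF = P/|S| = 0.1847 (leading).

(a) P = 0.002731 W  (b) Q = -0.01453 VAR  (c) S = 0.01479 VA  (d) PF = 0.1847 (leading)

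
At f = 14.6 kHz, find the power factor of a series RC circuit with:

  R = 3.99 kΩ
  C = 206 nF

Step 1 — Angular frequency: ω = 2π·f = 2π·1.46e+04 = 9.173e+04 rad/s.
Step 2 — Component impedances:
  R: Z = R = 3990 Ω
  C: Z = 1/(jωC) = -j/(ω·C) = 0 - j52.92 Ω
Step 3 — Series combination: Z_total = R + C = 3990 - j52.92 Ω = 3990∠-0.8° Ω.
Step 4 — Power factor: PF = cos(φ) = Re(Z)/|Z| = 3990/3990.4 = 0.9999.
Step 5 — Type: Im(Z) = -52.92 ⇒ leading (phase φ = -0.8°).

PF = 0.9999 (leading, φ = -0.8°)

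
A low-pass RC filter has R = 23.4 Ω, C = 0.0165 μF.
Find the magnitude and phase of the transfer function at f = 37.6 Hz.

Step 1 — Angular frequency: ω = 2π·37.6 = 236.2 rad/s.
Step 2 — Transfer function: H(jω) = 1/(1 + jωRC).
Step 3 — Denominator: 1 + jωRC = 1 + j·236.2·23.4·1.65e-08 = 1 + j9.122e-05.
Step 4 — H = 1 - j9.122e-05.
Step 5 — Magnitude: |H| = 1 (-0.0 dB); phase: φ = -0.0°.

|H| = 1 (-0.0 dB), φ = -0.0°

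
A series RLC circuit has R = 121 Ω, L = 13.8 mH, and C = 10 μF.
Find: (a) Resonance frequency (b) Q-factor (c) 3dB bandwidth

Step 1 — Resonance condition Im(Z)=0 gives ω₀ = 1/√(LC).
Step 2 — ω₀ = 1/√(0.0138·1e-05) = 2692 rad/s.
Step 3 — f₀ = ω₀/(2π) = 428.4 Hz.
Step 4 — Series Q: Q = ω₀L/R = 2692·0.0138/121 = 0.307.
Step 5 — 3dB bandwidth: Δω = ω₀/Q = 8768 rad/s; BW = Δω/(2π) = 1395 Hz.

(a) f₀ = 428.4 Hz  (b) Q = 0.307  (c) BW = 1395 Hz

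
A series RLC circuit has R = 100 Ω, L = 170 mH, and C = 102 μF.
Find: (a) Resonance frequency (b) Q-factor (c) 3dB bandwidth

Step 1 — Resonance condition Im(Z)=0 gives ω₀ = 1/√(LC).
Step 2 — ω₀ = 1/√(0.17·0.000102) = 240.1 rad/s.
Step 3 — f₀ = ω₀/(2π) = 38.22 Hz.
Step 4 — Series Q: Q = ω₀L/R = 240.1·0.17/100 = 0.4082.
Step 5 — 3dB bandwidth: Δω = ω₀/Q = 588.2 rad/s; BW = Δω/(2π) = 93.62 Hz.

(a) f₀ = 38.22 Hz  (b) Q = 0.4082  (c) BW = 93.62 Hz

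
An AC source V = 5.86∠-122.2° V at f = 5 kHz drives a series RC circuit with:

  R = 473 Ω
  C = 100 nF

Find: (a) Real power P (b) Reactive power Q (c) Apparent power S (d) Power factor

Step 1 — Angular frequency: ω = 2π·f = 2π·5000 = 3.142e+04 rad/s.
Step 2 — Component impedances:
  R: Z = R = 473 Ω
  C: Z = 1/(jωC) = -j/(ω·C) = 0 - j318.3 Ω
Step 3 — Series combination: Z_total = R + C = 473 - j318.3 Ω = 570.1∠-33.9° Ω.
Step 4 — Source phasor: V = 5.86∠-122.2° V = -3.123 - j4.959 V.
Step 5 — Current: I = V / Z = 0.0003119 - j0.01027 A = 0.01028∠-88.3° A.
Step 6 — Complex power: S = V·I* = 0.04997 - j0.03363 VA.
Step 7 — Real power: P = Re(S) = 0.04997 W.
Step 8 — Reactive power: Q = Im(S) = -0.03363 VAR.
Step 9 — Apparent power: |S| = 0.06023 VA.
Step 10 — Power factor: PF = P/|S| = 0.8296 (leading).

(a) P = 0.04997 W  (b) Q = -0.03363 VAR  (c) S = 0.06023 VA  (d) PF = 0.8296 (leading)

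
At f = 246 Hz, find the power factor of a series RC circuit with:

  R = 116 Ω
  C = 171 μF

Step 1 — Angular frequency: ω = 2π·f = 2π·246 = 1546 rad/s.
Step 2 — Component impedances:
  R: Z = R = 116 Ω
  C: Z = 1/(jωC) = -j/(ω·C) = 0 - j3.783 Ω
Step 3 — Series combination: Z_total = R + C = 116 - j3.783 Ω = 116.1∠-1.9° Ω.
Step 4 — Power factor: PF = cos(φ) = Re(Z)/|Z| = 116/116.06 = 0.9995.
Step 5 — Type: Im(Z) = -3.783 ⇒ leading (phase φ = -1.9°).

PF = 0.9995 (leading, φ = -1.9°)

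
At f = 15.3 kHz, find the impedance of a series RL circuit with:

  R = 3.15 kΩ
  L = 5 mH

Step 1 — Angular frequency: ω = 2π·f = 2π·1.53e+04 = 9.613e+04 rad/s.
Step 2 — Component impedances:
  R: Z = R = 3150 Ω
  L: Z = jωL = j·9.613e+04·0.005 = 0 + j480.7 Ω
Step 3 — Series combination: Z_total = R + L = 3150 + j480.7 Ω = 3186∠8.7° Ω.

Z = 3150 + j480.7 Ω = 3186∠8.7° Ω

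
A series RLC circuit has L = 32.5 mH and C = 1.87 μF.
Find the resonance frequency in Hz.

Step 1 — Resonance condition Im(Z)=0 gives ω₀ = 1/√(LC).
Step 2 — ω₀ = 1/√(0.0325·1.87e-06) = 4056 rad/s.
Step 3 — f₀ = ω₀/(2π) = 645.6 Hz.

f₀ = 645.6 Hz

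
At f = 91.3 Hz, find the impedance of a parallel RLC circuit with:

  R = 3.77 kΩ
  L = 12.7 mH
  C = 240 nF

Step 1 — Angular frequency: ω = 2π·f = 2π·91.3 = 573.7 rad/s.
Step 2 — Component impedances:
  R: Z = R = 3770 Ω
  L: Z = jωL = j·573.7·0.0127 = 0 + j7.285 Ω
  C: Z = 1/(jωC) = -j/(ω·C) = 0 - j7263 Ω
Step 3 — Parallel combination: 1/Z_total = 1/R + 1/L + 1/C; Z_total = 0.01411 + j7.293 Ω = 7.293∠89.9° Ω.

Z = 0.01411 + j7.293 Ω = 7.293∠89.9° Ω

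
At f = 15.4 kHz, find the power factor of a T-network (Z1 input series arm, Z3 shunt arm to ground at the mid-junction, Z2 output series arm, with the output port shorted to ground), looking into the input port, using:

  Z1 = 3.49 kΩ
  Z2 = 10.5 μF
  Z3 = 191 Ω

Step 1 — Angular frequency: ω = 2π·f = 2π·1.54e+04 = 9.676e+04 rad/s.
Step 2 — Component impedances:
  Z1: Z = R = 3490 Ω
  Z2: Z = 1/(jωC) = -j/(ω·C) = 0 - j0.9843 Ω
  Z3: Z = R = 191 Ω
Step 3 — With the output port shorted to ground, the output series arm Z2 runs from the junction to ground; the shunt arm Z3 also runs from the junction to ground. They appear in parallel: Z3 || Z2 = 0.005072 - j0.9842 Ω.
Step 4 — Series with input arm Z1: Z_in = Z1 + (Z3 || Z2) = 3490 - j0.9842 Ω = 3490∠-0.0° Ω.
Step 5 — Power factor: PF = cos(φ) = Re(Z)/|Z| = 3490/3490 = 1.
Step 6 — Type: Im(Z) = -0.9842 ⇒ leading (phase φ = -0.0°).

PF = 1 (leading, φ = -0.0°)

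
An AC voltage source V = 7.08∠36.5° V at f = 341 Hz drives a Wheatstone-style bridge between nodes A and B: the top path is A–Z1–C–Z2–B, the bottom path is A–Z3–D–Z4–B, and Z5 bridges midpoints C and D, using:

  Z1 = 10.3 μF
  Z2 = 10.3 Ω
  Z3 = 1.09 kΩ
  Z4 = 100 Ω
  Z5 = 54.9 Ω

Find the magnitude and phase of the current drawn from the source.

Step 1 — Angular frequency: ω = 2π·f = 2π·341 = 2143 rad/s.
Step 2 — Component impedances:
  Z1: Z = 1/(jωC) = -j/(ω·C) = 0 - j45.31 Ω
  Z2: Z = R = 10.3 Ω
  Z3: Z = R = 1090 Ω
  Z4: Z = R = 100 Ω
  Z5: Z = R = 54.9 Ω
Step 3 — Bridge requires nodal analysis (the Z5 bridge couples midpoints C and D, so the two paths cannot be reduced to a simple series/parallel combination). Setting node B to ground and injecting 1 A at node A, the 3-node admittance system at A, C, D solves to V_A = Z_AB = 11.46 - j44.97 Ω = 46.4∠-75.7° Ω.
Step 4 — Source phasor: V = 7.08∠36.5° V = 5.691 + j4.211 V.
Step 5 — Ohm's law: I = V / Z_total = (5.691 + j4.211) / (11.46 - j44.97) = -0.05767 + j0.1413 A.
Step 6 — Convert to polar: |I| = 0.1526 A, ∠I = 112.2°.

I = 0.1526∠112.2° A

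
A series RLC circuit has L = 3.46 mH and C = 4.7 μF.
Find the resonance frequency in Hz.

Step 1 — Resonance condition Im(Z)=0 gives ω₀ = 1/√(LC).
Step 2 — ω₀ = 1/√(0.00346·4.7e-06) = 7842 rad/s.
Step 3 — f₀ = ω₀/(2π) = 1248 Hz.

f₀ = 1248 Hz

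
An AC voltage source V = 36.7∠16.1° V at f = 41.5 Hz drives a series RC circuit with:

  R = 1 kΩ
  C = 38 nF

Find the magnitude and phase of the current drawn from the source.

Step 1 — Angular frequency: ω = 2π·f = 2π·41.5 = 260.8 rad/s.
Step 2 — Component impedances:
  R: Z = R = 1000 Ω
  C: Z = 1/(jωC) = -j/(ω·C) = 0 - j1.009e+05 Ω
Step 3 — Series combination: Z_total = R + C = 1000 - j1.009e+05 Ω = 1.009e+05∠-89.4° Ω.
Step 4 — Source phasor: V = 36.7∠16.1° V = 35.26 + j10.18 V.
Step 5 — Ohm's law: I = V / Z_total = (35.26 + j10.18) / (1000 - j1.009e+05) = -9.737e-05 + j0.0003503 A.
Step 6 — Convert to polar: |I| = 0.0003636 A, ∠I = 105.5°.

I = 0.0003636∠105.5° A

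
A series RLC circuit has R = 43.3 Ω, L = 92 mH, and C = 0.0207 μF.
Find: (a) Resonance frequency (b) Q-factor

Step 1 — Resonance condition Im(Z)=0 gives ω₀ = 1/√(LC).
Step 2 — ω₀ = 1/√(0.092·2.07e-08) = 2.292e+04 rad/s.
Step 3 — f₀ = ω₀/(2π) = 3647 Hz.
Step 4 — Series Q: Q = ω₀L/R = 2.292e+04·0.092/43.3 = 48.69.

(a) f₀ = 3647 Hz  (b) Q = 48.69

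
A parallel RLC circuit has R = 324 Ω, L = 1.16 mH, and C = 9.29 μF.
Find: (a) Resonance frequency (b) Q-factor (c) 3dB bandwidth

Step 1 — Resonance: ω₀ = 1/√(LC) = 1/√(0.00116·9.29e-06) = 9633 rad/s.
Step 2 — f₀ = ω₀/(2π) = 1533 Hz.
Step 3 — Parallel Q: Q = R/(ω₀L) = 324/(9633·0.00116) = 29.
Step 4 — Bandwidth: Δω = ω₀/Q = 332.2 rad/s; BW = Δω/(2π) = 52.88 Hz.

(a) f₀ = 1533 Hz  (b) Q = 29  (c) BW = 52.88 Hz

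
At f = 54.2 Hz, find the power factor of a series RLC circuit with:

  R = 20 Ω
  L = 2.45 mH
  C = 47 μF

Step 1 — Angular frequency: ω = 2π·f = 2π·54.2 = 340.5 rad/s.
Step 2 — Component impedances:
  R: Z = R = 20 Ω
  L: Z = jωL = j·340.5·0.00245 = 0 + j0.8343 Ω
  C: Z = 1/(jωC) = -j/(ω·C) = 0 - j62.48 Ω
Step 3 — Series combination: Z_total = R + L + C = 20 - j61.64 Ω = 64.81∠-72.0° Ω.
Step 4 — Power factor: PF = cos(φ) = Re(Z)/|Z| = 20/64.81 = 0.3086.
Step 5 — Type: Im(Z) = -61.64 ⇒ leading (phase φ = -72.0°).

PF = 0.3086 (leading, φ = -72.0°)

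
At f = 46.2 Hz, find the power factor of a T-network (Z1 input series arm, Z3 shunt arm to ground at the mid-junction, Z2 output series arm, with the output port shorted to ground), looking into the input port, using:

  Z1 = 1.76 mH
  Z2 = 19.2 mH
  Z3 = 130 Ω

Step 1 — Angular frequency: ω = 2π·f = 2π·46.2 = 290.3 rad/s.
Step 2 — Component impedances:
  Z1: Z = jωL = j·290.3·0.00176 = 0 + j0.5109 Ω
  Z2: Z = jωL = j·290.3·0.0192 = 0 + j5.573 Ω
  Z3: Z = R = 130 Ω
Step 3 — With the output port shorted to ground, the output series arm Z2 runs from the junction to ground; the shunt arm Z3 also runs from the junction to ground. They appear in parallel: Z3 || Z2 = 0.2385 + j5.563 Ω.
Step 4 — Series with input arm Z1: Z_in = Z1 + (Z3 || Z2) = 0.2385 + j6.074 Ω = 6.079∠87.8° Ω.
Step 5 — Power factor: PF = cos(φ) = Re(Z)/|Z| = 0.23851/6.0788 = 0.03924.
Step 6 — Type: Im(Z) = 6.074 ⇒ lagging (phase φ = 87.8°).

PF = 0.03924 (lagging, φ = 87.8°)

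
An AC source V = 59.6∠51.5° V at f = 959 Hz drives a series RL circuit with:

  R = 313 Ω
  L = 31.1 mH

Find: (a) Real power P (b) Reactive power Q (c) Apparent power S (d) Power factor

Step 1 — Angular frequency: ω = 2π·f = 2π·959 = 6026 rad/s.
Step 2 — Component impedances:
  R: Z = R = 313 Ω
  L: Z = jωL = j·6026·0.0311 = 0 + j187.4 Ω
Step 3 — Series combination: Z_total = R + L = 313 + j187.4 Ω = 364.8∠30.9° Ω.
Step 4 — Source phasor: V = 59.6∠51.5° V = 37.1 + j46.64 V.
Step 5 — Current: I = V / Z = 0.1529 + j0.05746 A = 0.1634∠20.6° A.
Step 6 — Complex power: S = V·I* = 8.354 + j5.002 VA.
Step 7 — Real power: P = Re(S) = 8.354 W.
Step 8 — Reactive power: Q = Im(S) = 5.002 VAR.
Step 9 — Apparent power: |S| = 9.737 VA.
Step 10 — Power factor: PF = P/|S| = 0.858 (lagging).

(a) P = 8.354 W  (b) Q = 5.002 VAR  (c) S = 9.737 VA  (d) PF = 0.858 (lagging)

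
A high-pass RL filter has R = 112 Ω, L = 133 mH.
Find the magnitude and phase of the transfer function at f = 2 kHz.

Step 1 — Angular frequency: ω = 2π·2000 = 1.257e+04 rad/s.
Step 2 — Transfer function: H(jω) = jωL/(R + jωL).
Step 3 — Numerator jωL = j·1671; denominator R + jωL = 112 + j1671.
Step 4 — H = 0.9955 + j0.06671.
Step 5 — Magnitude: |H| = 0.9978 (-0.0 dB); phase: φ = 3.8°.

|H| = 0.9978 (-0.0 dB), φ = 3.8°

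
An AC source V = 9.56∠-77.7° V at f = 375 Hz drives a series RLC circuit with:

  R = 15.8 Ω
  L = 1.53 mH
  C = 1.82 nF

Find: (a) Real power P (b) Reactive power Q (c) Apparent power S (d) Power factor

Step 1 — Angular frequency: ω = 2π·f = 2π·375 = 2356 rad/s.
Step 2 — Component impedances:
  R: Z = R = 15.8 Ω
  L: Z = jωL = j·2356·0.00153 = 0 + j3.605 Ω
  C: Z = 1/(jωC) = -j/(ω·C) = 0 - j2.332e+05 Ω
Step 3 — Series combination: Z_total = R + L + C = 15.8 - j2.332e+05 Ω = 2.332e+05∠-90.0° Ω.
Step 4 — Source phasor: V = 9.56∠-77.7° V = 2.037 - j9.341 V.
Step 5 — Current: I = V / Z = 4.006e-05 + j8.731e-06 A = 4.1e-05∠12.3° A.
Step 6 — Complex power: S = V·I* = 2.656e-08 - j0.0003919 VA.
Step 7 — Real power: P = Re(S) = 2.656e-08 W.
Step 8 — Reactive power: Q = Im(S) = -0.0003919 VAR.
Step 9 — Apparent power: |S| = 0.0003919 VA.
Step 10 — Power factor: PF = P/|S| = 6.776e-05 (leading).

(a) P = 2.656e-08 W  (b) Q = -0.0003919 VAR  (c) S = 0.0003919 VA  (d) PF = 6.776e-05 (leading)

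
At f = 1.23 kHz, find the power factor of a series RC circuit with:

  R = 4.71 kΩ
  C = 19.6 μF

Step 1 — Angular frequency: ω = 2π·f = 2π·1230 = 7728 rad/s.
Step 2 — Component impedances:
  R: Z = R = 4710 Ω
  C: Z = 1/(jωC) = -j/(ω·C) = 0 - j6.602 Ω
Step 3 — Series combination: Z_total = R + C = 4710 - j6.602 Ω = 4710∠-0.1° Ω.
Step 4 — Power factor: PF = cos(φ) = Re(Z)/|Z| = 4710/4710 = 1.
Step 5 — Type: Im(Z) = -6.602 ⇒ leading (phase φ = -0.1°).

PF = 1 (leading, φ = -0.1°)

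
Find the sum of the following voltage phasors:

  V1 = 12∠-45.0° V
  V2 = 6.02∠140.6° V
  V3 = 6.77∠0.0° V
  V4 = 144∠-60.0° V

Step 1 — Convert each phasor to rectangular form:
  V1 = 12·(cos(-45.0°) + j·sin(-45.0°)) = 8.485 - j8.485 V
  V2 = 6.02·(cos(140.6°) + j·sin(140.6°)) = -4.652 + j3.821 V
  V3 = 6.77·(cos(0.0°) + j·sin(0.0°)) = 6.77 V
  V4 = 144·(cos(-60.0°) + j·sin(-60.0°)) = 72 - j124.7 V
Step 2 — Sum components: V_total = 82.6 - j129.4 V.
Step 3 — Convert to polar: |V_total| = 153.5 V, ∠V_total = -57.4°.

V_total = 153.5∠-57.4° V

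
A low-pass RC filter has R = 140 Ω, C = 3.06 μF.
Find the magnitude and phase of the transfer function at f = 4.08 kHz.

Step 1 — Angular frequency: ω = 2π·4080 = 2.564e+04 rad/s.
Step 2 — Transfer function: H(jω) = 1/(1 + jωRC).
Step 3 — Denominator: 1 + jωRC = 1 + j·2.564e+04·140·3.06e-06 = 1 + j10.98.
Step 4 — H = 0.008223 - j0.09031.
Step 5 — Magnitude: |H| = 0.09068 (-20.8 dB); phase: φ = -84.8°.

|H| = 0.09068 (-20.8 dB), φ = -84.8°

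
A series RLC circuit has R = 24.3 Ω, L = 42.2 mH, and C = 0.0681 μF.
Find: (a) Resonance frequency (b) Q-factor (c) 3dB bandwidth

Step 1 — Resonance: ω₀ = 1/√(LC) = 1/√(0.0422·6.81e-08) = 1.865e+04 rad/s.
Step 2 — f₀ = ω₀/(2π) = 2969 Hz.
Step 3 — Series Q: Q = ω₀L/R = 1.865e+04·0.0422/24.3 = 32.39.
Step 4 — Bandwidth: Δω = ω₀/Q = 575.8 rad/s; BW = Δω/(2π) = 91.65 Hz.

(a) f₀ = 2969 Hz  (b) Q = 32.39  (c) BW = 91.65 Hz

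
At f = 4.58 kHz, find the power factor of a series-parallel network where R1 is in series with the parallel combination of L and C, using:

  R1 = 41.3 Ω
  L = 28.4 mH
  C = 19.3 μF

Step 1 — Angular frequency: ω = 2π·f = 2π·4580 = 2.878e+04 rad/s.
Step 2 — Component impedances:
  R1: Z = R = 41.3 Ω
  L: Z = jωL = j·2.878e+04·0.0284 = 0 + j817.3 Ω
  C: Z = 1/(jωC) = -j/(ω·C) = 0 - j1.801 Ω
Step 3 — Parallel branch: L || C = 1/(1/L + 1/C) = 0 - j1.804 Ω.
Step 4 — Series with R1: Z_total = R1 + (L || C) = 41.3 - j1.804 Ω = 41.34∠-2.5° Ω.
Step 5 — Power factor: PF = cos(φ) = Re(Z)/|Z| = 41.3/41.34 = 0.999.
Step 6 — Type: Im(Z) = -1.804 ⇒ leading (phase φ = -2.5°).

PF = 0.999 (leading, φ = -2.5°)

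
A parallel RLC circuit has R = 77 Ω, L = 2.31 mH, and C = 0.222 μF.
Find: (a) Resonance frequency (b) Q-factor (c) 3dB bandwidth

Step 1 — Resonance: ω₀ = 1/√(LC) = 1/√(0.00231·2.22e-07) = 4.416e+04 rad/s.
Step 2 — f₀ = ω₀/(2π) = 7028 Hz.
Step 3 — Parallel Q: Q = R/(ω₀L) = 77/(4.416e+04·0.00231) = 0.7549.
Step 4 — Bandwidth: Δω = ω₀/Q = 5.85e+04 rad/s; BW = Δω/(2π) = 9311 Hz.

(a) f₀ = 7028 Hz  (b) Q = 0.7549  (c) BW = 9311 Hz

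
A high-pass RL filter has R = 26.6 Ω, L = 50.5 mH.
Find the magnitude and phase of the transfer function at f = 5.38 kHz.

Step 1 — Angular frequency: ω = 2π·5380 = 3.38e+04 rad/s.
Step 2 — Transfer function: H(jω) = jωL/(R + jωL).
Step 3 — Numerator jωL = j·1707; denominator R + jωL = 26.6 + j1707.
Step 4 — H = 0.9998 + j0.01558.
Step 5 — Magnitude: |H| = 0.9999 (-0.0 dB); phase: φ = 0.9°.

|H| = 0.9999 (-0.0 dB), φ = 0.9°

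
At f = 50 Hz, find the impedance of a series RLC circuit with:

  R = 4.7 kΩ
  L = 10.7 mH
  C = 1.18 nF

Step 1 — Angular frequency: ω = 2π·f = 2π·50 = 314.2 rad/s.
Step 2 — Component impedances:
  R: Z = R = 4700 Ω
  L: Z = jωL = j·314.2·0.0107 = 0 + j3.362 Ω
  C: Z = 1/(jωC) = -j/(ω·C) = 0 - j2.698e+06 Ω
Step 3 — Series combination: Z_total = R + L + C = 4700 - j2.698e+06 Ω = 2.698e+06∠-89.9° Ω.

Z = 4700 - j2.698e+06 Ω = 2.698e+06∠-89.9° Ω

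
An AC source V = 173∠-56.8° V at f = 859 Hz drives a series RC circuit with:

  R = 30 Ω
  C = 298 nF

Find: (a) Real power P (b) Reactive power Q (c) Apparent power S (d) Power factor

Step 1 — Angular frequency: ω = 2π·f = 2π·859 = 5397 rad/s.
Step 2 — Component impedances:
  R: Z = R = 30 Ω
  C: Z = 1/(jωC) = -j/(ω·C) = 0 - j621.7 Ω
Step 3 — Series combination: Z_total = R + C = 30 - j621.7 Ω = 622.5∠-87.2° Ω.
Step 4 — Source phasor: V = 173∠-56.8° V = 94.73 - j144.8 V.
Step 5 — Current: I = V / Z = 0.2396 + j0.1408 A = 0.2779∠30.4° A.
Step 6 — Complex power: S = V·I* = 2.317 - j48.03 VA.
Step 7 — Real power: P = Re(S) = 2.317 W.
Step 8 — Reactive power: Q = Im(S) = -48.03 VAR.
Step 9 — Apparent power: |S| = 48.08 VA.
Step 10 — Power factor: PF = P/|S| = 0.0482 (leading).

(a) P = 2.317 W  (b) Q = -48.03 VAR  (c) S = 48.08 VA  (d) PF = 0.0482 (leading)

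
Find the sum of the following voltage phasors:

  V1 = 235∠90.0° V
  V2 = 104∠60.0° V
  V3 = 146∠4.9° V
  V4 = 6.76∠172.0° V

Step 1 — Convert each phasor to rectangular form:
  V1 = 235·(cos(90.0°) + j·sin(90.0°)) = 0 + j235 V
  V2 = 104·(cos(60.0°) + j·sin(60.0°)) = 52 + j90.07 V
  V3 = 146·(cos(4.9°) + j·sin(4.9°)) = 145.5 + j12.47 V
  V4 = 6.76·(cos(172.0°) + j·sin(172.0°)) = -6.694 + j0.9408 V
Step 2 — Sum components: V_total = 190.8 + j338.5 V.
Step 3 — Convert to polar: |V_total| = 388.5 V, ∠V_total = 60.6°.

V_total = 388.5∠60.6° V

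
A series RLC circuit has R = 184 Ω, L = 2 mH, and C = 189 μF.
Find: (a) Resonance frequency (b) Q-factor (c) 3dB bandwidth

Step 1 — Resonance: ω₀ = 1/√(LC) = 1/√(0.002·0.000189) = 1627 rad/s.
Step 2 — f₀ = ω₀/(2π) = 258.9 Hz.
Step 3 — Series Q: Q = ω₀L/R = 1627·0.002/184 = 0.01768.
Step 4 — Bandwidth: Δω = ω₀/Q = 9.2e+04 rad/s; BW = Δω/(2π) = 1.464e+04 Hz.

(a) f₀ = 258.9 Hz  (b) Q = 0.01768  (c) BW = 1.464e+04 Hz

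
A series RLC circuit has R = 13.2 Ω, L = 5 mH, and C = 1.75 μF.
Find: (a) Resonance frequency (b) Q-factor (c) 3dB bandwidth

Step 1 — Resonance: ω₀ = 1/√(LC) = 1/√(0.005·1.75e-06) = 1.069e+04 rad/s.
Step 2 — f₀ = ω₀/(2π) = 1701 Hz.
Step 3 — Series Q: Q = ω₀L/R = 1.069e+04·0.005/13.2 = 4.049.
Step 4 — Bandwidth: Δω = ω₀/Q = 2640 rad/s; BW = Δω/(2π) = 420.2 Hz.

(a) f₀ = 1701 Hz  (b) Q = 4.049  (c) BW = 420.2 Hz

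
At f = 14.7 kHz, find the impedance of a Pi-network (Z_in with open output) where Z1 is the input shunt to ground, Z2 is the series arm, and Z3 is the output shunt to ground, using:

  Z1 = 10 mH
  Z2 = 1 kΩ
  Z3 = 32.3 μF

Step 1 — Angular frequency: ω = 2π·f = 2π·1.47e+04 = 9.236e+04 rad/s.
Step 2 — Component impedances:
  Z1: Z = jωL = j·9.236e+04·0.01 = 0 + j923.6 Ω
  Z2: Z = R = 1000 Ω
  Z3: Z = 1/(jωC) = -j/(ω·C) = 0 - j0.3352 Ω
Step 3 — With open output, the series arm Z2 and the output shunt Z3 appear in series to ground: Z2 + Z3 = 1000 - j0.3352 Ω.
Step 4 — Parallel with input shunt Z1: Z_in = Z1 || (Z2 + Z3) = 460.5 + j498.4 Ω = 678.6∠47.3° Ω.

Z = 460.5 + j498.4 Ω = 678.6∠47.3° Ω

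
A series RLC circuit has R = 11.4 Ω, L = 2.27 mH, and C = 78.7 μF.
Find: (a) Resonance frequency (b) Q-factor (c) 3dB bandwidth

Step 1 — Resonance: ω₀ = 1/√(LC) = 1/√(0.00227·7.87e-05) = 2366 rad/s.
Step 2 — f₀ = ω₀/(2π) = 376.5 Hz.
Step 3 — Series Q: Q = ω₀L/R = 2366·0.00227/11.4 = 0.4711.
Step 4 — Bandwidth: Δω = ω₀/Q = 5022 rad/s; BW = Δω/(2π) = 799.3 Hz.

(a) f₀ = 376.5 Hz  (b) Q = 0.4711  (c) BW = 799.3 Hz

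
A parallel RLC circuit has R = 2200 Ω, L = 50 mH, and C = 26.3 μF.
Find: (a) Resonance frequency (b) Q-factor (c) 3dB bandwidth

Step 1 — Resonance: ω₀ = 1/√(LC) = 1/√(0.05·2.63e-05) = 872 rad/s.
Step 2 — f₀ = ω₀/(2π) = 138.8 Hz.
Step 3 — Parallel Q: Q = R/(ω₀L) = 2200/(872·0.05) = 50.46.
Step 4 — Bandwidth: Δω = ω₀/Q = 17.28 rad/s; BW = Δω/(2π) = 2.751 Hz.

(a) f₀ = 138.8 Hz  (b) Q = 50.46  (c) BW = 2.751 Hz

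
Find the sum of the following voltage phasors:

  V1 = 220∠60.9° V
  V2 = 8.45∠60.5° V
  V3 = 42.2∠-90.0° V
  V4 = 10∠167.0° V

Step 1 — Convert each phasor to rectangular form:
  V1 = 220·(cos(60.9°) + j·sin(60.9°)) = 107 + j192.2 V
  V2 = 8.45·(cos(60.5°) + j·sin(60.5°)) = 4.161 + j7.355 V
  V3 = 42.2·(cos(-90.0°) + j·sin(-90.0°)) = 0 - j42.2 V
  V4 = 10·(cos(167.0°) + j·sin(167.0°)) = -9.744 + j2.25 V
Step 2 — Sum components: V_total = 101.4 + j159.6 V.
Step 3 — Convert to polar: |V_total| = 189.1 V, ∠V_total = 57.6°.

V_total = 189.1∠57.6° V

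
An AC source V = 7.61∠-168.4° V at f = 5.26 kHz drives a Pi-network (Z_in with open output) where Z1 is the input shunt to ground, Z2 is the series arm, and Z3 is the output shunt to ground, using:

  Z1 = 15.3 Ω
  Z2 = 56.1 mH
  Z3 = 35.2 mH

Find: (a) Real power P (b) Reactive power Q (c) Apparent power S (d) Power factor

Step 1 — Angular frequency: ω = 2π·f = 2π·5260 = 3.305e+04 rad/s.
Step 2 — Component impedances:
  Z1: Z = R = 15.3 Ω
  Z2: Z = jωL = j·3.305e+04·0.0561 = 0 + j1854 Ω
  Z3: Z = jωL = j·3.305e+04·0.0352 = 0 + j1163 Ω
Step 3 — With open output, the series arm Z2 and the output shunt Z3 appear in series to ground: Z2 + Z3 = 0 + j3017 Ω.
Step 4 — Parallel with input shunt Z1: Z_in = Z1 || (Z2 + Z3) = 15.3 + j0.07758 Ω = 15.3∠0.3° Ω.
Step 5 — Source phasor: V = 7.61∠-168.4° V = -7.455 - j1.53 V.
Step 6 — Current: I = V / Z = -0.4877 - j0.09754 A = 0.4974∠-168.7° A.
Step 7 — Complex power: S = V·I* = 3.785 + j0.01919 VA.
Step 8 — Real power: P = Re(S) = 3.785 W.
Step 9 — Reactive power: Q = Im(S) = 0.01919 VAR.
Step 10 — Apparent power: |S| = 3.785 VA.
Step 11 — Power factor: PF = P/|S| = 1 (lagging).

(a) P = 3.785 W  (b) Q = 0.01919 VAR  (c) S = 3.785 VA  (d) PF = 1 (lagging)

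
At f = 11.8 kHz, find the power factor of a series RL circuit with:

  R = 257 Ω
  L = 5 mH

Step 1 — Angular frequency: ω = 2π·f = 2π·1.18e+04 = 7.414e+04 rad/s.
Step 2 — Component impedances:
  R: Z = R = 257 Ω
  L: Z = jωL = j·7.414e+04·0.005 = 0 + j370.7 Ω
Step 3 — Series combination: Z_total = R + L = 257 + j370.7 Ω = 451.1∠55.3° Ω.
Step 4 — Power factor: PF = cos(φ) = Re(Z)/|Z| = 257/451.1 = 0.5697.
Step 5 — Type: Im(Z) = 370.7 ⇒ lagging (phase φ = 55.3°).

PF = 0.5697 (lagging, φ = 55.3°)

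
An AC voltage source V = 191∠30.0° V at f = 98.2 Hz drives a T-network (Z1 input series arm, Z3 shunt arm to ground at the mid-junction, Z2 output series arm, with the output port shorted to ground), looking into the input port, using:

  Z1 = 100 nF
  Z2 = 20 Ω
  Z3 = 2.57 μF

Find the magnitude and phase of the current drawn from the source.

Step 1 — Angular frequency: ω = 2π·f = 2π·98.2 = 617 rad/s.
Step 2 — Component impedances:
  Z1: Z = 1/(jωC) = -j/(ω·C) = 0 - j1.621e+04 Ω
  Z2: Z = R = 20 Ω
  Z3: Z = 1/(jωC) = -j/(ω·C) = 0 - j630.6 Ω
Step 3 — With the output port shorted to ground, the output series arm Z2 runs from the junction to ground; the shunt arm Z3 also runs from the junction to ground. They appear in parallel: Z3 || Z2 = 19.98 - j0.6336 Ω.
Step 4 — Series with input arm Z1: Z_in = Z1 + (Z3 || Z2) = 19.98 - j1.621e+04 Ω = 1.621e+04∠-89.9° Ω.
Step 5 — Source phasor: V = 191∠30.0° V = 165.4 + j95.5 V.
Step 6 — Ohm's law: I = V / Z_total = (165.4 + j95.5) / (19.98 - j1.621e+04) = -0.00588 + j0.01021 A.
Step 7 — Convert to polar: |I| = 0.01178 A, ∠I = 119.9°.

I = 0.01178∠119.9° A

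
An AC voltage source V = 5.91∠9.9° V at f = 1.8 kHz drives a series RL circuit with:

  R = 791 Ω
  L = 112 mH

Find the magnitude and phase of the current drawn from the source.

Step 1 — Angular frequency: ω = 2π·f = 2π·1800 = 1.131e+04 rad/s.
Step 2 — Component impedances:
  R: Z = R = 791 Ω
  L: Z = jωL = j·1.131e+04·0.112 = 0 + j1267 Ω
Step 3 — Series combination: Z_total = R + L = 791 + j1267 Ω = 1493∠58.0° Ω.
Step 4 — Source phasor: V = 5.91∠9.9° V = 5.822 + j1.016 V.
Step 5 — Ohm's law: I = V / Z_total = (5.822 + j1.016) / (791 + j1267) = 0.002642 - j0.002946 A.
Step 6 — Convert to polar: |I| = 0.003957 A, ∠I = -48.1°.

I = 0.003957∠-48.1° A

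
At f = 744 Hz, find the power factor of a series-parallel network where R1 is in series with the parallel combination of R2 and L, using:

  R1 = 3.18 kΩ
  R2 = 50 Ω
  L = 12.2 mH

Step 1 — Angular frequency: ω = 2π·f = 2π·744 = 4675 rad/s.
Step 2 — Component impedances:
  R1: Z = R = 3180 Ω
  R2: Z = R = 50 Ω
  L: Z = jωL = j·4675·0.0122 = 0 + j57.03 Ω
Step 3 — Parallel branch: R2 || L = 1/(1/R2 + 1/L) = 28.27 + j24.79 Ω.
Step 4 — Series with R1: Z_total = R1 + (R2 || L) = 3208 + j24.79 Ω = 3208∠0.4° Ω.
Step 5 — Power factor: PF = cos(φ) = Re(Z)/|Z| = 3208/3208 = 1.
Step 6 — Type: Im(Z) = 24.79 ⇒ lagging (phase φ = 0.4°).

PF = 1 (lagging, φ = 0.4°)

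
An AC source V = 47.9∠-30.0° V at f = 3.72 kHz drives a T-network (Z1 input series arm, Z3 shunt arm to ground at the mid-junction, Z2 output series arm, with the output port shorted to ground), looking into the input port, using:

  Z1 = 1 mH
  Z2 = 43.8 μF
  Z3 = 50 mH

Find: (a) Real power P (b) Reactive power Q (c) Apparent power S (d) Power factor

Step 1 — Angular frequency: ω = 2π·f = 2π·3720 = 2.337e+04 rad/s.
Step 2 — Component impedances:
  Z1: Z = jωL = j·2.337e+04·0.001 = 0 + j23.37 Ω
  Z2: Z = 1/(jωC) = -j/(ω·C) = 0 - j0.9768 Ω
  Z3: Z = jωL = j·2.337e+04·0.05 = 0 + j1169 Ω
Step 3 — With the output port shorted to ground, the output series arm Z2 runs from the junction to ground; the shunt arm Z3 also runs from the junction to ground. They appear in parallel: Z3 || Z2 = 0 - j0.9776 Ω.
Step 4 — Series with input arm Z1: Z_in = Z1 + (Z3 || Z2) = 0 + j22.4 Ω = 22.4∠90.0° Ω.
Step 5 — Source phasor: V = 47.9∠-30.0° V = 41.48 - j23.95 V.
Step 6 — Current: I = V / Z = -1.069 - j1.852 A = 2.139∠-120.0° A.
Step 7 — Complex power: S = V·I* = 0 + j102.4 VA.
Step 8 — Real power: P = Re(S) = 0 W.
Step 9 — Reactive power: Q = Im(S) = 102.4 VAR.
Step 10 — Apparent power: |S| = 102.4 VA.
Step 11 — Power factor: PF = P/|S| = 0 (lagging).

(a) P = 0 W  (b) Q = 102.4 VAR  (c) S = 102.4 VA  (d) PF = 0 (lagging)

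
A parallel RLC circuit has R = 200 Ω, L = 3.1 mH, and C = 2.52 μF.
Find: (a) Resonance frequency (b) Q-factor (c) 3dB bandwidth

Step 1 — Resonance: ω₀ = 1/√(LC) = 1/√(0.0031·2.52e-06) = 1.131e+04 rad/s.
Step 2 — f₀ = ω₀/(2π) = 1801 Hz.
Step 3 — Parallel Q: Q = R/(ω₀L) = 200/(1.131e+04·0.0031) = 5.702.
Step 4 — Bandwidth: Δω = ω₀/Q = 1984 rad/s; BW = Δω/(2π) = 315.8 Hz.

(a) f₀ = 1801 Hz  (b) Q = 5.702  (c) BW = 315.8 Hz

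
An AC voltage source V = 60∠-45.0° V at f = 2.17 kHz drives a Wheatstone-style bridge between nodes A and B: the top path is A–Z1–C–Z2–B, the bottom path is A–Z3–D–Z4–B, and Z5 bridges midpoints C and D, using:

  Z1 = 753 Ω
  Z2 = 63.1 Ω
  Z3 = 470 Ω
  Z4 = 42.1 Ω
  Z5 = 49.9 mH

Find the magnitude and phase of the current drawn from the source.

Step 1 — Angular frequency: ω = 2π·f = 2π·2170 = 1.363e+04 rad/s.
Step 2 — Component impedances:
  Z1: Z = R = 753 Ω
  Z2: Z = R = 63.1 Ω
  Z3: Z = R = 470 Ω
  Z4: Z = R = 42.1 Ω
  Z5: Z = jωL = j·1.363e+04·0.0499 = 0 + j680.4 Ω
Step 3 — Bridge requires nodal analysis (the Z5 bridge couples midpoints C and D, so the two paths cannot be reduced to a simple series/parallel combination). Setting node B to ground and injecting 1 A at node A, the 3-node admittance system at A, C, D solves to V_A = Z_AB = 314.7 + j0.003413 Ω = 314.7∠0.0° Ω.
Step 4 — Source phasor: V = 60∠-45.0° V = 42.43 - j42.43 V.
Step 5 — Ohm's law: I = V / Z_total = (42.43 - j42.43) / (314.7 + j0.003413) = 0.1348 - j0.1348 A.
Step 6 — Convert to polar: |I| = 0.1907 A, ∠I = -45.0°.

I = 0.1907∠-45.0° A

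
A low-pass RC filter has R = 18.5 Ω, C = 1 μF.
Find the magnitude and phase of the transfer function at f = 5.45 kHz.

Step 1 — Angular frequency: ω = 2π·5450 = 3.424e+04 rad/s.
Step 2 — Transfer function: H(jω) = 1/(1 + jωRC).
Step 3 — Denominator: 1 + jωRC = 1 + j·3.424e+04·18.5·1e-06 = 1 + j0.6335.
Step 4 — H = 0.7136 - j0.4521.
Step 5 — Magnitude: |H| = 0.8448 (-1.5 dB); phase: φ = -32.4°.

|H| = 0.8448 (-1.5 dB), φ = -32.4°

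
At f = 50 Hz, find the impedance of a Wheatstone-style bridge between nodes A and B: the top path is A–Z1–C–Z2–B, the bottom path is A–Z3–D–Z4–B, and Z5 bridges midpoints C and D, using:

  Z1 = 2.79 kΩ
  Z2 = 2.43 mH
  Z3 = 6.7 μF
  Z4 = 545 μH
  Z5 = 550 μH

Step 1 — Angular frequency: ω = 2π·f = 2π·50 = 314.2 rad/s.
Step 2 — Component impedances:
  Z1: Z = R = 2790 Ω
  Z2: Z = jωL = j·314.2·0.00243 = 0 + j0.7634 Ω
  Z3: Z = 1/(jωC) = -j/(ω·C) = 0 - j475.1 Ω
  Z4: Z = jωL = j·314.2·0.000545 = 0 + j0.1712 Ω
  Z5: Z = jωL = j·314.2·0.00055 = 0 + j0.1728 Ω
Step 3 — Bridge requires nodal analysis (the Z5 bridge couples midpoints C and D, so the two paths cannot be reduced to a simple series/parallel combination). Setting node B to ground and injecting 1 A at node A, the 3-node admittance system at A, C, D solves to V_A = Z_AB = 78.61 - j461.6 Ω = 468.2∠-80.3° Ω.

Z = 78.61 - j461.6 Ω = 468.2∠-80.3° Ω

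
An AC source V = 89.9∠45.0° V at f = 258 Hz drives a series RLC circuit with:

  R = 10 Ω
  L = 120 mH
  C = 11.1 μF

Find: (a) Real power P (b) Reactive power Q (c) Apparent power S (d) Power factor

Step 1 — Angular frequency: ω = 2π·f = 2π·258 = 1621 rad/s.
Step 2 — Component impedances:
  R: Z = R = 10 Ω
  L: Z = jωL = j·1621·0.12 = 0 + j194.5 Ω
  C: Z = 1/(jωC) = -j/(ω·C) = 0 - j55.57 Ω
Step 3 — Series combination: Z_total = R + L + C = 10 + j139 Ω = 139.3∠85.9° Ω.
Step 4 — Source phasor: V = 89.9∠45.0° V = 63.57 + j63.57 V.
Step 5 — Current: I = V / Z = 0.4879 - j0.4224 A = 0.6453∠-40.9° A.
Step 6 — Complex power: S = V·I* = 4.164 + j57.86 VA.
Step 7 — Real power: P = Re(S) = 4.164 W.
Step 8 — Reactive power: Q = Im(S) = 57.86 VAR.
Step 9 — Apparent power: |S| = 58.01 VA.
Step 10 — Power factor: PF = P/|S| = 0.07178 (lagging).

(a) P = 4.164 W  (b) Q = 57.86 VAR  (c) S = 58.01 VA  (d) PF = 0.07178 (lagging)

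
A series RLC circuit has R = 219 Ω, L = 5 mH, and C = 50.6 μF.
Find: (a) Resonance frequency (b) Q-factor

Step 1 — Resonance condition Im(Z)=0 gives ω₀ = 1/√(LC).
Step 2 — ω₀ = 1/√(0.005·5.06e-05) = 1988 rad/s.
Step 3 — f₀ = ω₀/(2π) = 316.4 Hz.
Step 4 — Series Q: Q = ω₀L/R = 1988·0.005/219 = 0.04539.

(a) f₀ = 316.4 Hz  (b) Q = 0.04539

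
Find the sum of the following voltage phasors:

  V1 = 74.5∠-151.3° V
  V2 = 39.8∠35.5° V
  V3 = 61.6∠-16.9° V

Step 1 — Convert each phasor to rectangular form:
  V1 = 74.5·(cos(-151.3°) + j·sin(-151.3°)) = -65.35 - j35.78 V
  V2 = 39.8·(cos(35.5°) + j·sin(35.5°)) = 32.4 + j23.11 V
  V3 = 61.6·(cos(-16.9°) + j·sin(-16.9°)) = 58.94 - j17.91 V
Step 2 — Sum components: V_total = 25.99 - j30.57 V.
Step 3 — Convert to polar: |V_total| = 40.13 V, ∠V_total = -49.6°.

V_total = 40.13∠-49.6° V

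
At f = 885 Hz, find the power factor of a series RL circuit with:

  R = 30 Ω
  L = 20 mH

Step 1 — Angular frequency: ω = 2π·f = 2π·885 = 5561 rad/s.
Step 2 — Component impedances:
  R: Z = R = 30 Ω
  L: Z = jωL = j·5561·0.02 = 0 + j111.2 Ω
Step 3 — Series combination: Z_total = R + L = 30 + j111.2 Ω = 115.2∠74.9° Ω.
Step 4 — Power factor: PF = cos(φ) = Re(Z)/|Z| = 30/115.2 = 0.2604.
Step 5 — Type: Im(Z) = 111.2 ⇒ lagging (phase φ = 74.9°).

PF = 0.2604 (lagging, φ = 74.9°)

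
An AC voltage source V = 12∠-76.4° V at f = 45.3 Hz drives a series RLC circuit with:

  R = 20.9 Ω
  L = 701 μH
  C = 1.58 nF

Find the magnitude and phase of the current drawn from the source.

Step 1 — Angular frequency: ω = 2π·f = 2π·45.3 = 284.6 rad/s.
Step 2 — Component impedances:
  R: Z = R = 20.9 Ω
  L: Z = jωL = j·284.6·0.000701 = 0 + j0.1995 Ω
  C: Z = 1/(jωC) = -j/(ω·C) = 0 - j2.224e+06 Ω
Step 3 — Series combination: Z_total = R + L + C = 20.9 - j2.224e+06 Ω = 2.224e+06∠-90.0° Ω.
Step 4 — Source phasor: V = 12∠-76.4° V = 2.822 - j11.66 V.
Step 5 — Ohm's law: I = V / Z_total = (2.822 - j11.66) / (20.9 - j2.224e+06) = 5.245e-06 + j1.269e-06 A.
Step 6 — Convert to polar: |I| = 5.397e-06 A, ∠I = 13.6°.

I = 5.397e-06∠13.6° A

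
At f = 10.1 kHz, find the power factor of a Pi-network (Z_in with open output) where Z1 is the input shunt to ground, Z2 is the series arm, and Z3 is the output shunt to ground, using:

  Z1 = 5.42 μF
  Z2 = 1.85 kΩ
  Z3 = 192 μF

Step 1 — Angular frequency: ω = 2π·f = 2π·1.01e+04 = 6.346e+04 rad/s.
Step 2 — Component impedances:
  Z1: Z = 1/(jωC) = -j/(ω·C) = 0 - j2.907 Ω
  Z2: Z = R = 1850 Ω
  Z3: Z = 1/(jωC) = -j/(ω·C) = 0 - j0.08207 Ω
Step 3 — With open output, the series arm Z2 and the output shunt Z3 appear in series to ground: Z2 + Z3 = 1850 - j0.08207 Ω.
Step 4 — Parallel with input shunt Z1: Z_in = Z1 || (Z2 + Z3) = 0.004569 - j2.907 Ω = 2.907∠-89.9° Ω.
Step 5 — Power factor: PF = cos(φ) = Re(Z)/|Z| = 0.004569/2.907 = 0.001572.
Step 6 — Type: Im(Z) = -2.907 ⇒ leading (phase φ = -89.9°).

PF = 0.001572 (leading, φ = -89.9°)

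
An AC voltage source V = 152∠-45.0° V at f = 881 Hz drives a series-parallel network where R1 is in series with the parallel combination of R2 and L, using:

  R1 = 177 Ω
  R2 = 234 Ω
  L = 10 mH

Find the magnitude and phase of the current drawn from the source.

Step 1 — Angular frequency: ω = 2π·f = 2π·881 = 5535 rad/s.
Step 2 — Component impedances:
  R1: Z = R = 177 Ω
  R2: Z = R = 234 Ω
  L: Z = jωL = j·5535·0.01 = 0 + j55.35 Ω
Step 3 — Parallel branch: R2 || L = 1/(1/R2 + 1/L) = 12.4 + j52.42 Ω.
Step 4 — Series with R1: Z_total = R1 + (R2 || L) = 189.4 + j52.42 Ω = 196.5∠15.5° Ω.
Step 5 — Source phasor: V = 152∠-45.0° V = 107.5 - j107.5 V.
Step 6 — Ohm's law: I = V / Z_total = (107.5 - j107.5) / (189.4 + j52.42) = 0.3812 - j0.673 A.
Step 7 — Convert to polar: |I| = 0.7735 A, ∠I = -60.5°.

I = 0.7735∠-60.5° A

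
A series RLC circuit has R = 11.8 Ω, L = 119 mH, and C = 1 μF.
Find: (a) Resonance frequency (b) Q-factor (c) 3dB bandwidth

Step 1 — Resonance: ω₀ = 1/√(LC) = 1/√(0.119·1e-06) = 2899 rad/s.
Step 2 — f₀ = ω₀/(2π) = 461.4 Hz.
Step 3 — Series Q: Q = ω₀L/R = 2899·0.119/11.8 = 29.23.
Step 4 — Bandwidth: Δω = ω₀/Q = 99.16 rad/s; BW = Δω/(2π) = 15.78 Hz.

(a) f₀ = 461.4 Hz  (b) Q = 29.23  (c) BW = 15.78 Hz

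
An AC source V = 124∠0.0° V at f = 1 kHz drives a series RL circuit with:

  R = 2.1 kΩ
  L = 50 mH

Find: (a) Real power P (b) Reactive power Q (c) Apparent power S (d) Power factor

Step 1 — Angular frequency: ω = 2π·f = 2π·1000 = 6283 rad/s.
Step 2 — Component impedances:
  R: Z = R = 2100 Ω
  L: Z = jωL = j·6283·0.05 = 0 + j314.2 Ω
Step 3 — Series combination: Z_total = R + L = 2100 + j314.2 Ω = 2123∠8.5° Ω.
Step 4 — Source phasor: V = 124∠0.0° V = 124 V.
Step 5 — Current: I = V / Z = 0.05776 - j0.00864 A = 0.0584∠-8.5° A.
Step 6 — Complex power: S = V·I* = 7.162 + j1.071 VA.
Step 7 — Real power: P = Re(S) = 7.162 W.
Step 8 — Reactive power: Q = Im(S) = 1.071 VAR.
Step 9 — Apparent power: |S| = 7.241 VA.
Step 10 — Power factor: PF = P/|S| = 0.989 (lagging).

(a) P = 7.162 W  (b) Q = 1.071 VAR  (c) S = 7.241 VA  (d) PF = 0.989 (lagging)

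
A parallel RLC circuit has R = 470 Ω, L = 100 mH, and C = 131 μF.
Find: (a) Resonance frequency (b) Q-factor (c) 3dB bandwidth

Step 1 — Resonance: ω₀ = 1/√(LC) = 1/√(0.1·0.000131) = 276.3 rad/s.
Step 2 — f₀ = ω₀/(2π) = 43.97 Hz.
Step 3 — Parallel Q: Q = R/(ω₀L) = 470/(276.3·0.1) = 17.01.
Step 4 — Bandwidth: Δω = ω₀/Q = 16.24 rad/s; BW = Δω/(2π) = 2.585 Hz.

(a) f₀ = 43.97 Hz  (b) Q = 17.01  (c) BW = 2.585 Hz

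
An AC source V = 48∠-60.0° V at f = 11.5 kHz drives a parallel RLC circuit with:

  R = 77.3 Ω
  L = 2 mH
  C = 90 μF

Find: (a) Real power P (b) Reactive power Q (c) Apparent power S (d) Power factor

Step 1 — Angular frequency: ω = 2π·f = 2π·1.15e+04 = 7.226e+04 rad/s.
Step 2 — Component impedances:
  R: Z = R = 77.3 Ω
  L: Z = jωL = j·7.226e+04·0.002 = 0 + j144.5 Ω
  C: Z = 1/(jωC) = -j/(ω·C) = 0 - j0.1538 Ω
Step 3 — Parallel combination: 1/Z_total = 1/R + 1/L + 1/C; Z_total = 0.0003066 - j0.1539 Ω = 0.1539∠-89.9° Ω.
Step 4 — Source phasor: V = 48∠-60.0° V = 24 - j41.57 V.
Step 5 — Current: I = V / Z = 270.4 + j155.4 A = 311.8∠29.9° A.
Step 6 — Complex power: S = V·I* = 29.81 - j1.497e+04 VA.
Step 7 — Real power: P = Re(S) = 29.81 W.
Step 8 — Reactive power: Q = Im(S) = -1.497e+04 VAR.
Step 9 — Apparent power: |S| = 1.497e+04 VA.
Step 10 — Power factor: PF = P/|S| = 0.001991 (leading).

(a) P = 29.81 W  (b) Q = -1.497e+04 VAR  (c) S = 1.497e+04 VA  (d) PF = 0.001991 (leading)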